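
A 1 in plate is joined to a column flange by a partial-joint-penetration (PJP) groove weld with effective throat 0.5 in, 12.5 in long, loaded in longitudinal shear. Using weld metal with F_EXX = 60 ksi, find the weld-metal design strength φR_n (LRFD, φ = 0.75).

Effective throat (given) t_e = 0.5 in.
A_we = 0.5 × 12.5 = 6.25 in².
F_nw = 0.6 F_EXX = 36 ksi.
φR_n = 0.75 × 36 × 6.25 = 168.8 kip.

φR_n ≈ 169 kip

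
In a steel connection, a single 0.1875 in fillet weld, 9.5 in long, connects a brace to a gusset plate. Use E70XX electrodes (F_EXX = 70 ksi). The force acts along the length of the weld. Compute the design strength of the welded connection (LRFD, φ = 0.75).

Effective throat t_e = 0.707 × 0.1875 = 0.1326 in.
Total length L = 9.5 in; A_we = 0.1326 × 9.5 = 1.259 in².
F_nw = 0.6 F_EXX = 0.6 × 70 = 42 ksi.
φR_n = 0.75 × 42 × 1.259 = 39.67 kip.

φR_n ≈ 39.7 kip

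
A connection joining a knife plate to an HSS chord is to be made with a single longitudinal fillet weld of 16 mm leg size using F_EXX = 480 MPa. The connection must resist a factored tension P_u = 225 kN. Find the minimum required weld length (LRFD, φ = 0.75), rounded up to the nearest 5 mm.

L = 95 mm

Throat t_e = 0.707 × 16 = 11.31 mm.
φr_n = 0.75 × 0.6 × 480 × 11.31 × 10⁻³ = 2.443 kN/mm.
L_req = P_u / φr_n = 225 / 2.443 = 92.09 mm total.
Round up → use L = 95 mm.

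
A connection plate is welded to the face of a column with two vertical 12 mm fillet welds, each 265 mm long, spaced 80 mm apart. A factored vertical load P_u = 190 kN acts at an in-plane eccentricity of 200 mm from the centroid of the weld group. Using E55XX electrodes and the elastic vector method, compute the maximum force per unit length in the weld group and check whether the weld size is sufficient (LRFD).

E55XX → F_EXX = 550 MPa.
Total weld length L_w = 530 mm. Treat welds as unit-width lines.
Polar moment about centroid: J = 2[d³/12 + d(b/2)²] = 2[265³/12 + 265×40²] = 3950000 mm³.
Direct shear f_v = P/L_w = 190×10³ / 530 = 358.5 N/mm (vertical).
Torsion M = P·e = 190×10³ × 200 = 38000000 N·mm.
Critical point at (x, y) = (40, 132.5) from centroid. f_tx = M·y/J = 1275 N/mm; f_ty = M·x/J = 384.8 N/mm.
Resultant f_max = √[f_tx² + (f_v + f_ty)²] = √[1275² + (358.5 + 384.8)²] = 1476 N/mm.
Capacity per unit length: φr_n = 0.75 × 0.6 × 550 × (0.707 × 12) = 2100 N/mm.
1476 ≤ 2100 → adequate.

f_max ≈ 1480 N/mm; adequate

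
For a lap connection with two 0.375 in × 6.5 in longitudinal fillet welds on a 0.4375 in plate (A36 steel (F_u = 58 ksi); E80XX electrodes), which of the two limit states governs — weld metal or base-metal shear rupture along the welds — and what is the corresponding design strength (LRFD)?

E80XX → F_EXX = 80 ksi.
t_e = 0.707 × 0.375 = 0.2651 in; L = 13 in.
Weld metal: φR_n = 0.75 × 0.6 × 80 × 0.2651 × 13 = 124.1 kips.
Base metal (shear rupture): φR_n = 0.75 × 0.6 × 58 × 0.4375 × 13 = 148.4 kips.
Governing: weld metal.

φR_n ≈ 124 kips (weld metal governs)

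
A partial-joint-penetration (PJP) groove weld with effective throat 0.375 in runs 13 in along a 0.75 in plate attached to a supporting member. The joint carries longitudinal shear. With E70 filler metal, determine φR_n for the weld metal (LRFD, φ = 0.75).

φR_n ≈ 154 kips

E70XX → F_EXX = 70 ksi.
Effective throat (given) t_e = 0.375 in.
A_we = 0.375 × 13 = 4.875 in².
F_nw = 0.6 F_EXX = 42 ksi.
φR_n = 0.75 × 42 × 4.875 = 153.6 kips.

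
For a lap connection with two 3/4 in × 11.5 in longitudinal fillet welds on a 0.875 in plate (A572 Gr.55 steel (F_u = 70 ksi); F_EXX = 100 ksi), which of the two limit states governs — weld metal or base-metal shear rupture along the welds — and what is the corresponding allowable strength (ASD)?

t_e = 0.707 × 0.75 = 0.5302 in; L = 23 in.
Weld metal: R_n/Ω = (1/2.0) × 0.6 × 100 × 0.5302 × 23 = 365.9 kip.
Base metal (shear rupture): R_n/Ω = (1/2.0) × 0.6 × 70 × 0.875 × 23 = 422.6 kip.
Governing: weld metal.

R_n/Ω ≈ 366 kip (weld metal governs)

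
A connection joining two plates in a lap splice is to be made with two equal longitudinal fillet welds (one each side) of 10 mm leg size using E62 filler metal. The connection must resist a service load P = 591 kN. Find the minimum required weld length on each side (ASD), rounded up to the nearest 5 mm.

L = 225 mm on each side

E62XX → F_EXX = 620 MPa.
Throat t_e = 0.707 × 10 = 7.07 mm.
r_n/Ω = (0.6 × 620 × 7.07) / 2.0 = 1315 N/mm = 1.315 kN/mm.
L_req = P / (r_n/Ω) = 591 / 1.315 = 449.4 mm total.
Per side: 449.4 / 2 = 224.7 mm.
Round up → use L = 225 mm on each side.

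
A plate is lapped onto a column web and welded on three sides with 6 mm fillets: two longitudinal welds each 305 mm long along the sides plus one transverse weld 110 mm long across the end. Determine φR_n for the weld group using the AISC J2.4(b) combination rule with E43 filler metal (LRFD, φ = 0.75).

φR_n ≈ 591 kN

E43XX → F_EXX = 430 MPa.
t_e = 0.707 × 6 = 4.242 mm.
R_nwl = 0.6 × 430 × 4.242 × 610 × 10⁻³ = 667.6 kN (longitudinal, 2 welds).
R_nwt = 0.6 × 430 × 4.242 × 110 × 10⁻³ = 120.4 kN (transverse, base value).
(i) R_nwl + R_nwt = 788 kN; (ii) 0.85 R_nwl + 1.5 R_nwt = 748 kN.
R_n = max = 788 kN [governs: (i)]; φR_n = 591 kN.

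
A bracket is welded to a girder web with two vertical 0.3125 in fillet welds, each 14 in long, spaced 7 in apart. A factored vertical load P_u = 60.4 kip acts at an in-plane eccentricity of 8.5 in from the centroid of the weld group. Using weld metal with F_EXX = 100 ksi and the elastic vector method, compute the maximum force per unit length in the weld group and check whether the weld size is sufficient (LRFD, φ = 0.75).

Total weld length L_w = 28 in. Treat welds as unit-width lines.
Polar moment about centroid: J = 2[d³/12 + d(b/2)²] = 2[14³/12 + 14×3.5²] = 800.3 in³.
Direct shear f_v = P/L_w = 60.4 / 28 = 2.157 kip/in (vertical).
Torsion M = P·e = 60.4 × 8.5 = 513.4 kip·in.
Critical point at (x, y) = (3.5, 7) from centroid. f_tx = M·y/J = 4.49 kip/in; f_ty = M·x/J = 2.245 kip/in.
Resultant f_max = √[f_tx² + (f_v + f_ty)²] = √[4.49² + (2.157 + 2.245)²] = 6.288 kip/in.
Capacity per unit length: φr_n = 0.75 × 0.6 × 100 × (0.707 × 0.3125) = 9.942 kip/in.
6.288 ≤ 9.942 → adequate.

f_max ≈ 6.29 kip/in; adequate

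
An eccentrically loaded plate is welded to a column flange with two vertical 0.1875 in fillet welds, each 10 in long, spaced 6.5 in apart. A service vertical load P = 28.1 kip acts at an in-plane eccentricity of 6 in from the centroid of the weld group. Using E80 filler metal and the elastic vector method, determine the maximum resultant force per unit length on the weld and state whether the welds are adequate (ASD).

E80XX → F_EXX = 80 ksi.
Total weld length L_w = 20 in. Treat welds as unit-width lines.
Polar moment about centroid: J = 2[d³/12 + d(b/2)²] = 2[10³/12 + 10×3.25²] = 377.9 in³.
Direct shear f_v = P/L_w = 28.1 / 20 = 1.405 kip/in (vertical).
Torsion M = P·e = 28.1 × 6 = 168.6 kip·in.
Critical point at (x, y) = (3.25, 5) from centroid. f_tx = M·y/J = 2.231 kip/in; f_ty = M·x/J = 1.45 kip/in.
Resultant f_max = √[f_tx² + (f_v + f_ty)²] = √[2.231² + (1.405 + 1.45)²] = 3.623 kip/in.
Capacity per unit length: r_n/Ω = (1/2.0) × 0.6 × 80 × (0.707 × 0.1875) = 3.181 kip/in.
3.623 > 3.181 → NOT adequate.

f_max ≈ 3.62 kip/in; NOT adequate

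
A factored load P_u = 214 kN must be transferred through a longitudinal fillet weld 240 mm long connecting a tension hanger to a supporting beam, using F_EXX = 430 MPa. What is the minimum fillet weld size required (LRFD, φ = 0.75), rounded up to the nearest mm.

Total weld length L = 240 mm.
Required throat t_e = P_u / (φ × 0.6 F_EXX × L) = 214 / (0.75 × 0.6 × 430 × 240 × 10⁻³) = 4.608 mm.
Required leg w = t_e / 0.707 = 6.518 mm → use 7 mm.

w = 7 mm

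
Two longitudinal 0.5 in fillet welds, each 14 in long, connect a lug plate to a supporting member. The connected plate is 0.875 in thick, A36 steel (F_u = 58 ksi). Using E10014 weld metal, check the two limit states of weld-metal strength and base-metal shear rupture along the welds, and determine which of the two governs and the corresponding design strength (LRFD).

E100XX → F_EXX = 100 ksi.
t_e = 0.707 × 0.5 = 0.3535 in; L = 28 in.
Weld metal: φR_n = 0.75 × 0.6 × 100 × 0.3535 × 28 = 445.4 kip.
Base metal (shear rupture): φR_n = 0.75 × 0.6 × 58 × 0.875 × 28 = 639.4 kip.
Governing: weld metal.

φR_n ≈ 445 kip (weld metal governs)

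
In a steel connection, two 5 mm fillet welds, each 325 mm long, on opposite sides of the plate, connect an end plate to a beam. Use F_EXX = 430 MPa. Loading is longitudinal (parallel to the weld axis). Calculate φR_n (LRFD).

Effective throat t_e = 0.707 × 5 = 3.535 mm.
Total length L = 650 mm; A_we = 3.535 × 650 = 2298 mm².
F_nw = 0.6 F_EXX = 0.6 × 430 = 258 MPa.
φR_n = 0.75 × 258 × 2298 × 10⁻³ = 444.6 kN.

φR_n ≈ 445 kN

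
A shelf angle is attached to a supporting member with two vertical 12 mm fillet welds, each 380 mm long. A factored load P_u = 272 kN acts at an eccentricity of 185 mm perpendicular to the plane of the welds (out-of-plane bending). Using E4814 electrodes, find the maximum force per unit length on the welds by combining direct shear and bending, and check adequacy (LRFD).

f_max ≈ 1100 N/mm; adequate

E48XX → F_EXX = 480 MPa.
L_w = 2 × 380 = 760 mm; section modulus (unit throat) S = 2 × L²/6 = 48130 mm².
Direct shear f_v = P/L_w = 272×10³/760 = 357.9 N/mm.
Moment M = P × e = 272×10³ × 185 = 50320000 N·mm; bending f_b = M/S = 1045 N/mm.
f_max = √(f_v² + f_b²) = √(357.9² + 1045²) = 1105 N/mm.
φr_n = 0.75 × 0.6 × 480 × (0.707 × 12) = 1833 N/mm → adequate.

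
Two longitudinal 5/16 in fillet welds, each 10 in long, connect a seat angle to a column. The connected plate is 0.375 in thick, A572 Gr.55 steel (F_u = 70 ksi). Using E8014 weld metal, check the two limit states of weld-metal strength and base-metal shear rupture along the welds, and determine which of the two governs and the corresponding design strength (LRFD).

φR_n ≈ 159 kip (weld metal governs)

E80XX → F_EXX = 80 ksi.
t_e = 0.707 × 0.3125 = 0.2209 in; L = 20 in.
Weld metal: φR_n = 0.75 × 0.6 × 80 × 0.2209 × 20 = 159.1 kip.
Base metal (shear rupture): φR_n = 0.75 × 0.6 × 70 × 0.375 × 20 = 236.2 kip.
Governing: weld metal.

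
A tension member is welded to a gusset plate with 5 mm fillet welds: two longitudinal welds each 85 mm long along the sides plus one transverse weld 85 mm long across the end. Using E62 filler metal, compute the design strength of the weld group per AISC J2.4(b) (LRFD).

E62XX → F_EXX = 620 MPa.
t_e = 0.707 × 5 = 3.535 mm.
R_nwl = 0.6 × 620 × 3.535 × 170 × 10⁻³ = 223.6 kN (longitudinal, 2 welds).
R_nwt = 0.6 × 620 × 3.535 × 85 × 10⁻³ = 111.8 kN (transverse, base value).
(i) R_nwl + R_nwt = 335.3 kN; (ii) 0.85 R_nwl + 1.5 R_nwt = 357.7 kN.
R_n = max = 357.7 kN [governs: (ii)]; φR_n = 268.3 kN.

φR_n ≈ 268 kN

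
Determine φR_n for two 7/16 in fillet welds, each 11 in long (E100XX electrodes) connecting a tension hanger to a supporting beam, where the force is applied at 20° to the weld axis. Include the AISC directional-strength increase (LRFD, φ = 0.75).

E100XX → F_EXX = 100 ksi.
t_e = 0.707 × 0.4375 = 0.3093 in; A_we = 0.3093 × 22 = 6.805 in².
Directional factor: 1.0 + 0.5 sin^1.5(20°) = 1.1.
F_nw = 0.6 × 100 × 1.1 = 66 ksi.
φR_n = 0.75 × 66 × 6.805 = 336.8 kips.

φR_n ≈ 337 kips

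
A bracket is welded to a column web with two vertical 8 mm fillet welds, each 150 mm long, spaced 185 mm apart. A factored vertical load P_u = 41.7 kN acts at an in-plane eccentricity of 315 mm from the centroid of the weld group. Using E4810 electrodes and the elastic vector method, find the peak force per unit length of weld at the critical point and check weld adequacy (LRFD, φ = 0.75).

E48XX → F_EXX = 480 MPa.
Total weld length L_w = 300 mm. Treat welds as unit-width lines.
Polar moment about centroid: J = 2[d³/12 + d(b/2)²] = 2[150³/12 + 150×92.5²] = 3129000 mm³.
Direct shear f_v = P/L_w = 41.7×10³ / 300 = 139 N/mm (vertical).
Torsion M = P·e = 41.7×10³ × 315 = 13136000 N·mm.
Critical point at (x, y) = (92.5, 75) from centroid. f_tx = M·y/J = 314.8 N/mm; f_ty = M·x/J = 388.3 N/mm.
Resultant f_max = √[f_tx² + (f_v + f_ty)²] = √[314.8² + (139 + 388.3)²] = 614.1 N/mm.
Capacity per unit length: φr_n = 0.75 × 0.6 × 480 × (0.707 × 8) = 1222 N/mm.
614.1 ≤ 1222 → adequate.

f_max ≈ 614 N/mm; adequate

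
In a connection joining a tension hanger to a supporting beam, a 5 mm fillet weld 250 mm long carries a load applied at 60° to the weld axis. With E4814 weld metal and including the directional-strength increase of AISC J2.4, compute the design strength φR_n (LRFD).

φR_n ≈ 268 kN

E48XX → F_EXX = 480 MPa.
t_e = 0.707 × 5 = 3.535 mm; A_we = 3.535 × 250 = 883.7 mm².
Directional factor: 1.0 + 0.5 sin^1.5(60°) = 1.403.
F_nw = 0.6 × 480 × 1.403 = 404.1 MPa.
φR_n = 0.75 × 404.1 × 883.7 × 10⁻³ = 267.8 kN.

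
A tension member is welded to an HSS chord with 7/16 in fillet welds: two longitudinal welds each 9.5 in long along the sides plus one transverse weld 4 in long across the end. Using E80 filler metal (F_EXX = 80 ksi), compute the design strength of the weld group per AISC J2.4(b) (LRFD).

φR_n ≈ 256 kips

t_e = 0.707 × 0.4375 = 0.3093 in.
R_nwl = 0.6 × 80 × 0.3093 × 19 = 282.1 kips (longitudinal, 2 welds).
R_nwt = 0.6 × 80 × 0.3093 × 4 = 59.39 kips (transverse, base value).
(i) R_nwl + R_nwt = 341.5 kips; (ii) 0.85 R_nwl + 1.5 R_nwt = 328.9 kips.
R_n = max = 341.5 kips [governs: (i)]; φR_n = 256.1 kips.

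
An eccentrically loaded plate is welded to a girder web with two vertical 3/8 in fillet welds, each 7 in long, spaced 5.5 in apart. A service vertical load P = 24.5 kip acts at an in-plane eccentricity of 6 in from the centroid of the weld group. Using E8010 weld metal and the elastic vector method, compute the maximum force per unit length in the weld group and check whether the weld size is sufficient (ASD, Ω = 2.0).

E80XX → F_EXX = 80 ksi.
Total weld length L_w = 14 in. Treat welds as unit-width lines.
Polar moment about centroid: J = 2[d³/12 + d(b/2)²] = 2[7³/12 + 7×2.75²] = 163 in³.
Direct shear f_v = P/L_w = 24.5 / 14 = 1.75 kip/in (vertical).
Torsion M = P·e = 24.5 × 6 = 147 kip·in.
Critical point at (x, y) = (2.75, 3.5) from centroid. f_tx = M·y/J = 3.156 kip/in; f_ty = M·x/J = 2.479 kip/in.
Resultant f_max = √[f_tx² + (f_v + f_ty)²] = √[3.156² + (1.75 + 2.479)²] = 5.277 kip/in.
Capacity per unit length: r_n/Ω = (1/2.0) × 0.6 × 80 × (0.707 × 0.375) = 6.363 kip/in.
5.277 ≤ 6.363 → adequate.

f_max ≈ 5.28 kip/in; adequate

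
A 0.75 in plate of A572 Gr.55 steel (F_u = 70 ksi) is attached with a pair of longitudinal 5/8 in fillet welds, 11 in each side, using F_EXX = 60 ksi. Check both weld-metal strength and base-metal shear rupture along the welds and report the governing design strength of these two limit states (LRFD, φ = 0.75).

t_e = 0.707 × 0.625 = 0.4419 in; L = 22 in.
Weld metal: φR_n = 0.75 × 0.6 × 60 × 0.4419 × 22 = 262.5 kips.
Base metal (shear rupture): φR_n = 0.75 × 0.6 × 70 × 0.75 × 22 = 519.8 kips.
Governing: weld metal.

φR_n ≈ 262 kips (weld metal governs)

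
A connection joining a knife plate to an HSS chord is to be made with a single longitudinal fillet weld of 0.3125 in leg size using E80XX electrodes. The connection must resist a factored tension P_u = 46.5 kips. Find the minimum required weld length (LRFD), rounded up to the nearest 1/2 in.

E80XX → F_EXX = 80 ksi.
Throat t_e = 0.707 × 0.3125 = 0.2209 in.
φr_n = 0.75 × 0.6 × 80 × 0.2209 = 7.954 kips/in.
L_req = P_u / φr_n = 46.5 / 7.954 = 5.846 in total.
Round up → use L = 6 in.

L = 6 in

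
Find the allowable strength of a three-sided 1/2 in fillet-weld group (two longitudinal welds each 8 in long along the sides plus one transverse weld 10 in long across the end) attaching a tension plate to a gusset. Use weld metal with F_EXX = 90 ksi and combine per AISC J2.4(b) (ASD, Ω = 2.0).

R_n/Ω ≈ 273 kips

t_e = 0.707 × 0.5 = 0.3535 in.
R_nwl = 0.6 × 90 × 0.3535 × 16 = 305.4 kips (longitudinal, 2 welds).
R_nwt = 0.6 × 90 × 0.3535 × 10 = 190.9 kips (transverse, base value).
(i) R_nwl + R_nwt = 496.3 kips; (ii) 0.85 R_nwl + 1.5 R_nwt = 545.9 kips.
R_n = max = 545.9 kips [governs: (ii)]; R_n/Ω = 273 kips.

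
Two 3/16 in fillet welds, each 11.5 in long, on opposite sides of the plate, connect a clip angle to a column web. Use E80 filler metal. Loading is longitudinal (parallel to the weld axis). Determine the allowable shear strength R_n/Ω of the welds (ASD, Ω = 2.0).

E80XX → F_EXX = 80 ksi.
Effective throat t_e = 0.707 × 0.1875 = 0.1326 in.
Total length L = 23 in; A_we = 0.1326 × 23 = 3.049 in².
F_nw = 0.6 F_EXX = 0.6 × 80 = 48 ksi.
R_n = 48 × 3.049 = 146.3 kip; R_n/Ω = 146.3/2.0 = 73.17 kip.

R_n/Ω ≈ 73.2 kip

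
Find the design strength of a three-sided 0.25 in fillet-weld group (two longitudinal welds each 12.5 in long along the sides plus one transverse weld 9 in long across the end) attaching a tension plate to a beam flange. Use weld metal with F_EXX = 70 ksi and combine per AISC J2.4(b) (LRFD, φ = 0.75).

t_e = 0.707 × 0.25 = 0.1767 in.
R_nwl = 0.6 × 70 × 0.1767 × 25 = 185.6 kip (longitudinal, 2 welds).
R_nwt = 0.6 × 70 × 0.1767 × 9 = 66.81 kip (transverse, base value).
(i) R_nwl + R_nwt = 252.4 kip; (ii) 0.85 R_nwl + 1.5 R_nwt = 258 kip.
R_n = max = 258 kip [governs: (ii)]; φR_n = 193.5 kip.

φR_n ≈ 193 kip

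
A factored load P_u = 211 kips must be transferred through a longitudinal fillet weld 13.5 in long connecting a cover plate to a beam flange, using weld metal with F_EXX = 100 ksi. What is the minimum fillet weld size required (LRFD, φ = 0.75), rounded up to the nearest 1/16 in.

w = 1/2 in

Total weld length L = 13.5 in.
Required throat t_e = P_u / (φ × 0.6 F_EXX × L) = 211 / (0.75 × 0.6 × 100 × 13.5) = 0.3473 in.
Required leg w = t_e / 0.707 = 0.4913 in → use 1/2 in.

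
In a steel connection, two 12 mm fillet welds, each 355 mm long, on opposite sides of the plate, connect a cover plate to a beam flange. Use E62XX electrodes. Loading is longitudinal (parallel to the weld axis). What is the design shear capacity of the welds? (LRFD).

E62XX → F_EXX = 620 MPa.
Effective throat t_e = 0.707 × 12 = 8.484 mm.
Total length L = 710 mm; A_we = 8.484 × 710 = 6024 mm².
F_nw = 0.6 F_EXX = 0.6 × 620 = 372 MPa.
φR_n = 0.75 × 372 × 6024 × 10⁻³ = 1681 kN.

φR_n ≈ 1680 kN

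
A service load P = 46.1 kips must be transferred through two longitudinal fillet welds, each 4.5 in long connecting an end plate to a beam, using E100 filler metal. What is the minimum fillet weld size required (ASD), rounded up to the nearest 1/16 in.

w = 1/4 in

E100XX → F_EXX = 100 ksi.
Total weld length L = 9 in.
Required throat t_e = P × Ω / (0.6 F_EXX × L) = 46.1 × 2.0 / (0.6 × 100 × 9) = 0.1707 in.
Required leg w = t_e / 0.707 = 0.2415 in → use 1/4 in.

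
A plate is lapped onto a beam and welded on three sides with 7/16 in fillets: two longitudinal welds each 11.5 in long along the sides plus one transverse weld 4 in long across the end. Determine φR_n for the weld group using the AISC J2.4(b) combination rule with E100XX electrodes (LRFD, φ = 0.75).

φR_n ≈ 376 kips

E100XX → F_EXX = 100 ksi.
t_e = 0.707 × 0.4375 = 0.3093 in.
R_nwl = 0.6 × 100 × 0.3093 × 23 = 426.9 kips (longitudinal, 2 welds).
R_nwt = 0.6 × 100 × 0.3093 × 4 = 74.23 kips (transverse, base value).
(i) R_nwl + R_nwt = 501.1 kips; (ii) 0.85 R_nwl + 1.5 R_nwt = 474.2 kips.
R_n = max = 501.1 kips [governs: (i)]; φR_n = 375.8 kips.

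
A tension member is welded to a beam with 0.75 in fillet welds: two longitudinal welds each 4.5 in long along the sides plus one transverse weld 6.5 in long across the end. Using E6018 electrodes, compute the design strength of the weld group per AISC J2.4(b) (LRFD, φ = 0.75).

φR_n ≈ 249 kip

E60XX → F_EXX = 60 ksi.
t_e = 0.707 × 0.75 = 0.5302 in.
R_nwl = 0.6 × 60 × 0.5302 × 9 = 171.8 kip (longitudinal, 2 welds).
R_nwt = 0.6 × 60 × 0.5302 × 6.5 = 124.1 kip (transverse, base value).
(i) R_nwl + R_nwt = 295.9 kip; (ii) 0.85 R_nwl + 1.5 R_nwt = 332.1 kip.
R_n = max = 332.1 kip [governs: (ii)]; φR_n = 249.1 kip.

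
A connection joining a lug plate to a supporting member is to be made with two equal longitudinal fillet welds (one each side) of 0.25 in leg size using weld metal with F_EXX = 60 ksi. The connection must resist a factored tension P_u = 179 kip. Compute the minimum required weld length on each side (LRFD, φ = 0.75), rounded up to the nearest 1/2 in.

Throat t_e = 0.707 × 0.25 = 0.1767 in.
φr_n = 0.75 × 0.6 × 60 × 0.1767 = 4.772 kip/in.
L_req = P_u / φr_n = 179 / 4.772 = 37.51 in total.
Per side: 37.51 / 2 = 18.75 in.
Round up → use L = 19 in on each side.

L = 19 in on each side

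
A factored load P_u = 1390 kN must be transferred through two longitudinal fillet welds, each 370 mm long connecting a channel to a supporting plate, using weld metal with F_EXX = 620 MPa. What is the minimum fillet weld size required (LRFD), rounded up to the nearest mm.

w = 10 mm

Total weld length L = 740 mm.
Required throat t_e = P_u / (φ × 0.6 F_EXX × L) = 1390 / (0.75 × 0.6 × 620 × 740 × 10⁻³) = 6.733 mm.
Required leg w = t_e / 0.707 = 9.523 mm → use 10 mm.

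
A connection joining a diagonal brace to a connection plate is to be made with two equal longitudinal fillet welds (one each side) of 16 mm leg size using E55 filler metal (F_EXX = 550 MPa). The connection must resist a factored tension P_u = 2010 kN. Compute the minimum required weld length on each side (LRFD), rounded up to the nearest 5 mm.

Throat t_e = 0.707 × 16 = 11.31 mm.
φr_n = 0.75 × 0.6 × 550 × 11.31 × 10⁻³ = 2.8 kN/mm.
L_req = P_u / φr_n = 2010 / 2.8 = 717.9 mm total.
Per side: 717.9 / 2 = 359 mm.
Round up → use L = 360 mm on each side.

L = 360 mm on each side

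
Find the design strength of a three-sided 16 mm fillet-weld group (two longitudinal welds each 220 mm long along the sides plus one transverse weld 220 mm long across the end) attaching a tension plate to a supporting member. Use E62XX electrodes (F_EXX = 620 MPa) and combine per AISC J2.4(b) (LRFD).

φR_n ≈ 2220 kN

t_e = 0.707 × 16 = 11.31 mm.
R_nwl = 0.6 × 620 × 11.31 × 440 × 10⁻³ = 1852 kN (longitudinal, 2 welds).
R_nwt = 0.6 × 620 × 11.31 × 220 × 10⁻³ = 925.8 kN (transverse, base value).
(i) R_nwl + R_nwt = 2777 kN; (ii) 0.85 R_nwl + 1.5 R_nwt = 2962 kN.
R_n = max = 2962 kN [governs: (ii)]; φR_n = 2222 kN.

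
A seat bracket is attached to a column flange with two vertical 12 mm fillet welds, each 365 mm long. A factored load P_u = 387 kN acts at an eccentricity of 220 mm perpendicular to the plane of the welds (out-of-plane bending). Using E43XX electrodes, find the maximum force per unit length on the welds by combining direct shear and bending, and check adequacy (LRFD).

E43XX → F_EXX = 430 MPa.
L_w = 2 × 365 = 730 mm; section modulus (unit throat) S = 2 × L²/6 = 44410 mm².
Direct shear f_v = P/L_w = 387×10³/730 = 530.1 N/mm.
Moment M = P × e = 387×10³ × 220 = 85140000 N·mm; bending f_b = M/S = 1917 N/mm.
f_max = √(f_v² + f_b²) = √(530.1² + 1917²) = 1989 N/mm.
φr_n = 0.75 × 0.6 × 430 × (0.707 × 12) = 1642 N/mm → NOT adequate.

f_max ≈ 1990 N/mm; NOT adequate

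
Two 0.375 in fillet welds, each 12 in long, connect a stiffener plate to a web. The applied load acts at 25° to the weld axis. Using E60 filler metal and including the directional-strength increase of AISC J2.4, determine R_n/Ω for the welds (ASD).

E60XX → F_EXX = 60 ksi.
t_e = 0.707 × 0.375 = 0.2651 in; A_we = 0.2651 × 24 = 6.363 in².
Directional factor: 1.0 + 0.5 sin^1.5(25°) = 1.137.
F_nw = 0.6 × 60 × 1.137 = 40.95 ksi.
R_n/Ω = (40.95 × 6.363) / 2.0 = 130.3 kips.

R_n/Ω ≈ 130 kips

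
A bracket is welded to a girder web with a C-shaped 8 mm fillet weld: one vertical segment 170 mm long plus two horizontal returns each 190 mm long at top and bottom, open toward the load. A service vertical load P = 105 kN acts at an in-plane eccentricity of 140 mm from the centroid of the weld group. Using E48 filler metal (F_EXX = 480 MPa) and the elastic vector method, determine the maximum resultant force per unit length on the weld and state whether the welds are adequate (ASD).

f_max ≈ 581 N/mm; adequate

Total weld length L_w = 550 mm. Treat welds as unit-width lines.
Centroid: x̄ = 2×190×95 / 550 = 65.64 mm from the vertical weld.
Polar moment about centroid: J = I_x + I_y = [170³/12 + 2×190×85²] + [170×65.64² + 2(190³/12 + 190×29.36²)] = 5358000 mm³.
Direct shear f_v = P/L_w = 105×10³ / 550 = 190.9 N/mm (vertical).
Torsion M = P·e = 105×10³ × 140 = 14700000 N·mm.
Critical point at (x, y) = (124.4, 85) from centroid. f_tx = M·y/J = 233.2 N/mm; f_ty = M·x/J = 341.2 N/mm.
Resultant f_max = √[f_tx² + (f_v + f_ty)²] = √[233.2² + (190.9 + 341.2)²] = 581 N/mm.
Capacity per unit length: r_n/Ω = (1/2.0) × 0.6 × 480 × (0.707 × 8) = 814.5 N/mm.
581 ≤ 814.5 → adequate.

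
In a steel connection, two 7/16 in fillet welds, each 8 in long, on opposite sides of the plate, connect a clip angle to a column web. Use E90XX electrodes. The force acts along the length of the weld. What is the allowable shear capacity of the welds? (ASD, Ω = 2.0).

E90XX → F_EXX = 90 ksi.
Effective throat t_e = 0.707 × 0.4375 = 0.3093 in.
Total length L = 16 in; A_we = 0.3093 × 16 = 4.949 in².
F_nw = 0.6 F_EXX = 0.6 × 90 = 54 ksi.
R_n = 54 × 4.949 = 267.2 kips; R_n/Ω = 267.2/2.0 = 133.6 kips.

R_n/Ω ≈ 134 kips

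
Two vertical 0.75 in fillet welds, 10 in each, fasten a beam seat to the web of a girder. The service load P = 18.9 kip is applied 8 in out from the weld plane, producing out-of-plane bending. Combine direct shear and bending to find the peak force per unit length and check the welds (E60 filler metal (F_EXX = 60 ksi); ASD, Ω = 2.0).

f_max ≈ 4.63 kip/in; adequate

L_w = 2 × 10 = 20 in; section modulus (unit throat) S = 2 × L²/6 = 33.33 in².
Direct shear f_v = P/L_w = 18.9/20 = 0.945 kip/in.
Moment M = P × e = 18.9 × 8 = 151.2 kip·in; bending f_b = M/S = 4.536 kip/in.
f_max = √(f_v² + f_b²) = √(0.945² + 4.536²) = 4.633 kip/in.
r_n/Ω = (1/2.0) × 0.6 × 60 × (0.707 × 0.75) = 9.544 kip/in → adequate.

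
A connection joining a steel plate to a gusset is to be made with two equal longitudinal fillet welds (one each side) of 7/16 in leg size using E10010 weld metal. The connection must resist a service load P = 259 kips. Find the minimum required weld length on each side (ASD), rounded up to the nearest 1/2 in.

L = 14 in on each side

E100XX → F_EXX = 100 ksi.
Throat t_e = 0.707 × 0.4375 = 0.3093 in.
r_n/Ω = (0.6 × 100 × 0.3093) / 2.0 = 9.279 kip/in.
L_req = P / (r_n/Ω) = 259 / 9.279 = 27.91 in total.
Per side: 27.91 / 2 = 13.96 in.
Round up → use L = 14 in on each side.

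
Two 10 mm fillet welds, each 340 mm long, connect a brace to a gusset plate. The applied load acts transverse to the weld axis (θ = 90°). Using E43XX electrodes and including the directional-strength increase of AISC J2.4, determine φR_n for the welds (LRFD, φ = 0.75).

φR_n ≈ 1400 kN

E43XX → F_EXX = 430 MPa.
t_e = 0.707 × 10 = 7.07 mm; A_we = 7.07 × 680 = 4808 mm².
Directional factor: 1.0 + 0.5 sin^1.5(90°) = 1.5.
F_nw = 0.6 × 430 × 1.5 = 387 MPa.
φR_n = 0.75 × 387 × 4808 × 10⁻³ = 1395 kN.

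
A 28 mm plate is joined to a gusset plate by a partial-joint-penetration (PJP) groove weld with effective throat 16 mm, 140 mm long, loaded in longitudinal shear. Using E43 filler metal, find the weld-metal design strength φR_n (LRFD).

E43XX → F_EXX = 430 MPa.
Effective throat (given) t_e = 16 mm.
A_we = 16 × 140 = 2240 mm².
F_nw = 0.6 F_EXX = 258 MPa.
φR_n = 0.75 × 258 × 2240 × 10⁻³ = 433.4 kN.

φR_n ≈ 433 kN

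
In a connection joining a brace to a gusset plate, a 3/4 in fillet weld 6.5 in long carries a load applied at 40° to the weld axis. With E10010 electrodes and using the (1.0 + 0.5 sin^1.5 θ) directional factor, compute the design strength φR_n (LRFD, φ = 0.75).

φR_n ≈ 195 kips

E100XX → F_EXX = 100 ksi.
t_e = 0.707 × 0.75 = 0.5302 in; A_we = 0.5302 × 6.5 = 3.447 in².
Directional factor: 1.0 + 0.5 sin^1.5(40°) = 1.258.
F_nw = 0.6 × 100 × 1.258 = 75.46 ksi.
φR_n = 0.75 × 75.46 × 3.447 = 195.1 kips.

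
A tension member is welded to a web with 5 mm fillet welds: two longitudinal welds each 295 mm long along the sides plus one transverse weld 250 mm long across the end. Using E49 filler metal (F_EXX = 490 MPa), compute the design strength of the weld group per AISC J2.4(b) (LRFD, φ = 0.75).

φR_n ≈ 683 kN

t_e = 0.707 × 5 = 3.535 mm.
R_nwl = 0.6 × 490 × 3.535 × 590 × 10⁻³ = 613.2 kN (longitudinal, 2 welds).
R_nwt = 0.6 × 490 × 3.535 × 250 × 10⁻³ = 259.8 kN (transverse, base value).
(i) R_nwl + R_nwt = 873 kN; (ii) 0.85 R_nwl + 1.5 R_nwt = 910.9 kN.
R_n = max = 910.9 kN [governs: (ii)]; φR_n = 683.2 kN.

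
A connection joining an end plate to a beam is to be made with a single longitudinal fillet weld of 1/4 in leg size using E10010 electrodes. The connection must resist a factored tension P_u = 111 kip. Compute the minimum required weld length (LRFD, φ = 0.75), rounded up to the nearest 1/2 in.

L = 14 in

E100XX → F_EXX = 100 ksi.
Throat t_e = 0.707 × 0.25 = 0.1767 in.
φr_n = 0.75 × 0.6 × 100 × 0.1767 = 7.954 kip/in.
L_req = P_u / φr_n = 111 / 7.954 = 13.96 in total.
Round up → use L = 14 in.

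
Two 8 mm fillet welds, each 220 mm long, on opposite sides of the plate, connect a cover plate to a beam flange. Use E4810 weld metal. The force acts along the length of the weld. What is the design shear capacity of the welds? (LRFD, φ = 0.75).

φR_n ≈ 538 kN

E48XX → F_EXX = 480 MPa.
Effective throat t_e = 0.707 × 8 = 5.656 mm.
Total length L = 440 mm; A_we = 5.656 × 440 = 2489 mm².
F_nw = 0.6 F_EXX = 0.6 × 480 = 288 MPa.
φR_n = 0.75 × 288 × 2489 × 10⁻³ = 537.5 kN.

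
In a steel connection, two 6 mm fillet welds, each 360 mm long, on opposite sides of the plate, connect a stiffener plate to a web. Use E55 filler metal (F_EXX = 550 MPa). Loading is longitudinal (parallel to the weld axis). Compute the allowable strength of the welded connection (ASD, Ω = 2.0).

R_n/Ω ≈ 504 kN

Effective throat t_e = 0.707 × 6 = 4.242 mm.
Total length L = 720 mm; A_we = 4.242 × 720 = 3054 mm².
F_nw = 0.6 F_EXX = 0.6 × 550 = 330 MPa.
R_n = 330 × 3054 × 10⁻³ = 1008 kN; R_n/Ω = 1008/2.0 = 503.9 kN.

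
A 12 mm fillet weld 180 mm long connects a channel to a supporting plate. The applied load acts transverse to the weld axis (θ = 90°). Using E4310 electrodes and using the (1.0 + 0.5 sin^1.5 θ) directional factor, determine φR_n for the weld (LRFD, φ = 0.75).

E43XX → F_EXX = 430 MPa.
t_e = 0.707 × 12 = 8.484 mm; A_we = 8.484 × 180 = 1527 mm².
Directional factor: 1.0 + 0.5 sin^1.5(90°) = 1.5.
F_nw = 0.6 × 430 × 1.5 = 387 MPa.
φR_n = 0.75 × 387 × 1527 × 10⁻³ = 443.2 kN.

φR_n ≈ 443 kN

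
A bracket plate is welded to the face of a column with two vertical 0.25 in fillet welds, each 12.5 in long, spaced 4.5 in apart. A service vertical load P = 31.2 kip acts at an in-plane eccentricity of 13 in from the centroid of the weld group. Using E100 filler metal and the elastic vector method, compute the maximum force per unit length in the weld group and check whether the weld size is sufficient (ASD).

E100XX → F_EXX = 100 ksi.
Total weld length L_w = 25 in. Treat welds as unit-width lines.
Polar moment about centroid: J = 2[d³/12 + d(b/2)²] = 2[12.5³/12 + 12.5×2.25²] = 452.1 in³.
Direct shear f_v = P/L_w = 31.2 / 25 = 1.248 kip/in (vertical).
Torsion M = P·e = 31.2 × 13 = 405.6 kip·in.
Critical point at (x, y) = (2.25, 6.25) from centroid. f_tx = M·y/J = 5.607 kip/in; f_ty = M·x/J = 2.019 kip/in.
Resultant f_max = √[f_tx² + (f_v + f_ty)²] = √[5.607² + (1.248 + 2.019)²] = 6.49 kip/in.
Capacity per unit length: r_n/Ω = (1/2.0) × 0.6 × 100 × (0.707 × 0.25) = 5.302 kip/in.
6.49 > 5.302 → NOT adequate.

f_max ≈ 6.49 kip/in; NOT adequate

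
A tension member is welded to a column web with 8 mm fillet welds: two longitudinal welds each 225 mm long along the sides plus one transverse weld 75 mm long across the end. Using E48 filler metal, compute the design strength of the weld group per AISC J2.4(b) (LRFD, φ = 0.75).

φR_n ≈ 641 kN

E48XX → F_EXX = 480 MPa.
t_e = 0.707 × 8 = 5.656 mm.
R_nwl = 0.6 × 480 × 5.656 × 450 × 10⁻³ = 733 kN (longitudinal, 2 welds).
R_nwt = 0.6 × 480 × 5.656 × 75 × 10⁻³ = 122.2 kN (transverse, base value).
(i) R_nwl + R_nwt = 855.2 kN; (ii) 0.85 R_nwl + 1.5 R_nwt = 806.3 kN.
R_n = max = 855.2 kN [governs: (i)]; φR_n = 641.4 kN.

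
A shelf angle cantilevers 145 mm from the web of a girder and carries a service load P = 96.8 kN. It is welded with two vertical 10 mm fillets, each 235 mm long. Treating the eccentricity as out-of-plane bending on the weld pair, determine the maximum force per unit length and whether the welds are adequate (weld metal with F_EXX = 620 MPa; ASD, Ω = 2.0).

f_max ≈ 790 N/mm; adequate

L_w = 2 × 235 = 470 mm; section modulus (unit throat) S = 2 × L²/6 = 18410 mm².
Direct shear f_v = P/L_w = 96.8×10³/470 = 206 N/mm.
Moment M = P × e = 96.8×10³ × 145 = 14036000 N·mm; bending f_b = M/S = 762.5 N/mm.
f_max = √(f_v² + f_b²) = √(206² + 762.5²) = 789.8 N/mm.
r_n/Ω = (1/2.0) × 0.6 × 620 × (0.707 × 10) = 1315 N/mm → adequate.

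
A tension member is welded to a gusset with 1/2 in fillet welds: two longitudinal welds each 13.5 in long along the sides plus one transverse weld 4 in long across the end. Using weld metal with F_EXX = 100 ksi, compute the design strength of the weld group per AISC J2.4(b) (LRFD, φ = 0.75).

t_e = 0.707 × 0.5 = 0.3535 in.
R_nwl = 0.6 × 100 × 0.3535 × 27 = 572.7 kip (longitudinal, 2 welds).
R_nwt = 0.6 × 100 × 0.3535 × 4 = 84.84 kip (transverse, base value).
(i) R_nwl + R_nwt = 657.5 kip; (ii) 0.85 R_nwl + 1.5 R_nwt = 614 kip.
R_n = max = 657.5 kip [governs: (i)]; φR_n = 493.1 kip.

φR_n ≈ 493 kip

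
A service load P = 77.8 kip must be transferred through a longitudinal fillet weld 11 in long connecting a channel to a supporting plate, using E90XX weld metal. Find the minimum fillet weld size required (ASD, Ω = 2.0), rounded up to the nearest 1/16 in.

w = 3/8 in

E90XX → F_EXX = 90 ksi.
Total weld length L = 11 in.
Required throat t_e = P × Ω / (0.6 F_EXX × L) = 77.8 × 2.0 / (0.6 × 90 × 11) = 0.262 in.
Required leg w = t_e / 0.707 = 0.3705 in → use 3/8 in.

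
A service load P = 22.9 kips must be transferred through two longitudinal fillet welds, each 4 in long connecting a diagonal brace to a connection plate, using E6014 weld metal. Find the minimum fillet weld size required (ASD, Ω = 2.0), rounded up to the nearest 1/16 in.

E60XX → F_EXX = 60 ksi.
Total weld length L = 8 in.
Required throat t_e = P × Ω / (0.6 F_EXX × L) = 22.9 × 2.0 / (0.6 × 60 × 8) = 0.159 in.
Required leg w = t_e / 0.707 = 0.2249 in → use 1/4 in.

w = 1/4 in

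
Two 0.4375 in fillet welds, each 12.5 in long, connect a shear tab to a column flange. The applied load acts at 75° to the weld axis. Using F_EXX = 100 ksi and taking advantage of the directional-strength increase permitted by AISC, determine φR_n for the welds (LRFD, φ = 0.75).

t_e = 0.707 × 0.4375 = 0.3093 in; A_we = 0.3093 × 25 = 7.733 in².
Directional factor: 1.0 + 0.5 sin^1.5(75°) = 1.475.
F_nw = 0.6 × 100 × 1.475 = 88.48 ksi.
φR_n = 0.75 × 88.48 × 7.733 = 513.1 kip.

φR_n ≈ 513 kip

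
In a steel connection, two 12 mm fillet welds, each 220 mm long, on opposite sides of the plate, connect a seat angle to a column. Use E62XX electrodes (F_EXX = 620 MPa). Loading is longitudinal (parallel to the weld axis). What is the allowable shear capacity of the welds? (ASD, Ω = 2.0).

R_n/Ω ≈ 694 kN

Effective throat t_e = 0.707 × 12 = 8.484 mm.
Total length L = 440 mm; A_we = 8.484 × 440 = 3733 mm².
F_nw = 0.6 F_EXX = 0.6 × 620 = 372 MPa.
R_n = 372 × 3733 × 10⁻³ = 1389 kN; R_n/Ω = 1389/2.0 = 694.3 kN.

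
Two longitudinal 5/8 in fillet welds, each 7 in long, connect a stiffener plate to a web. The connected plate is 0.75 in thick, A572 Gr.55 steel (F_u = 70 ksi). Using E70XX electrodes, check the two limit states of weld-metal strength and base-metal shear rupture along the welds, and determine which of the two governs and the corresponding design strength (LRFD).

E70XX → F_EXX = 70 ksi.
t_e = 0.707 × 0.625 = 0.4419 in; L = 14 in.
Weld metal: φR_n = 0.75 × 0.6 × 70 × 0.4419 × 14 = 194.9 kips.
Base metal (shear rupture): φR_n = 0.75 × 0.6 × 70 × 0.75 × 14 = 330.8 kips.
Governing: weld metal.

φR_n ≈ 195 kips (weld metal governs)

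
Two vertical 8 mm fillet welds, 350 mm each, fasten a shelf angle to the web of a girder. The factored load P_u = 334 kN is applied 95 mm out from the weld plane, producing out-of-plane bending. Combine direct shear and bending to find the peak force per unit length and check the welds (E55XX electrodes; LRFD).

E55XX → F_EXX = 550 MPa.
L_w = 2 × 350 = 700 mm; section modulus (unit throat) S = 2 × L²/6 = 40830 mm².
Direct shear f_v = P/L_w = 334×10³/700 = 477.1 N/mm.
Moment M = P × e = 334×10³ × 95 = 31730000 N·mm; bending f_b = M/S = 777.1 N/mm.
f_max = √(f_v² + f_b²) = √(477.1² + 777.1²) = 911.9 N/mm.
φr_n = 0.75 × 0.6 × 550 × (0.707 × 8) = 1400 N/mm → adequate.

f_max ≈ 912 N/mm; adequate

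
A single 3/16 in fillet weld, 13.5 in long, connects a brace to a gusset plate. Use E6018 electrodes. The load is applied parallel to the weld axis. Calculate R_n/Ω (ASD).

R_n/Ω ≈ 32.2 kips

E60XX → F_EXX = 60 ksi.
Effective throat t_e = 0.707 × 0.1875 = 0.1326 in.
Total length L = 13.5 in; A_we = 0.1326 × 13.5 = 1.79 in².
F_nw = 0.6 F_EXX = 0.6 × 60 = 36 ksi.
R_n = 36 × 1.79 = 64.43 kips; R_n/Ω = 64.43/2.0 = 32.21 kips.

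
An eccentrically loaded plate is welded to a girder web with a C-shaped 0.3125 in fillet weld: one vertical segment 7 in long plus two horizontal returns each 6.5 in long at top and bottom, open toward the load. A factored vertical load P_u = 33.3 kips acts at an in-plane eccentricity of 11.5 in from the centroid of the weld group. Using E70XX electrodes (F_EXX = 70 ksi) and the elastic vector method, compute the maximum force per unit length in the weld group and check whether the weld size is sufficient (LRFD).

f_max ≈ 8.99 kip/in; NOT adequate

Total weld length L_w = 20 in. Treat welds as unit-width lines.
Centroid: x̄ = 2×6.5×3.25 / 20 = 2.112 in from the vertical weld.
Polar moment about centroid: J = I_x + I_y = [7³/12 + 2×6.5×3.5²] + [7×2.112² + 2(6.5³/12 + 6.5×1.138²)] = 281.7 in³.
Direct shear f_v = P/L_w = 33.3 / 20 = 1.665 kip/in (vertical).
Torsion M = P·e = 33.3 × 11.5 = 382.95 kip·in.
Critical point at (x, y) = (4.388, 3.5) from centroid. f_tx = M·y/J = 4.759 kip/in; f_ty = M·x/J = 5.965 kip/in.
Resultant f_max = √[f_tx² + (f_v + f_ty)²] = √[4.759² + (1.665 + 5.965)²] = 8.992 kip/in.
Capacity per unit length: φr_n = 0.75 × 0.6 × 70 × (0.707 × 0.3125) = 6.96 kip/in.
8.992 > 6.96 → NOT adequate.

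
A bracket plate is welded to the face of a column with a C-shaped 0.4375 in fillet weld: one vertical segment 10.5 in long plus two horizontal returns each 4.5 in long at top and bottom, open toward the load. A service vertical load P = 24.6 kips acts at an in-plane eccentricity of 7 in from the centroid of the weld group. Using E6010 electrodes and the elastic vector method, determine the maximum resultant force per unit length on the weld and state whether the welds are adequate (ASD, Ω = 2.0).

E60XX → F_EXX = 60 ksi.
Total weld length L_w = 19.5 in. Treat welds as unit-width lines.
Centroid: x̄ = 2×4.5×2.25 / 19.5 = 1.038 in from the vertical weld.
Polar moment about centroid: J = I_x + I_y = [10.5³/12 + 2×4.5×5.25²] + [10.5×1.038² + 2(4.5³/12 + 4.5×1.212²)] = 384.3 in³.
Direct shear f_v = P/L_w = 24.6 / 19.5 = 1.262 kip/in (vertical).
Torsion M = P·e = 24.6 × 7 = 172.2 kip·in.
Critical point at (x, y) = (3.462, 5.25) from centroid. f_tx = M·y/J = 2.353 kip/in; f_ty = M·x/J = 1.551 kip/in.
Resultant f_max = √[f_tx² + (f_v + f_ty)²] = √[2.353² + (1.262 + 1.551)²] = 3.667 kip/in.
Capacity per unit length: r_n/Ω = (1/2.0) × 0.6 × 60 × (0.707 × 0.4375) = 5.568 kip/in.
3.667 ≤ 5.568 → adequate.

f_max ≈ 3.67 kip/in; adequate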